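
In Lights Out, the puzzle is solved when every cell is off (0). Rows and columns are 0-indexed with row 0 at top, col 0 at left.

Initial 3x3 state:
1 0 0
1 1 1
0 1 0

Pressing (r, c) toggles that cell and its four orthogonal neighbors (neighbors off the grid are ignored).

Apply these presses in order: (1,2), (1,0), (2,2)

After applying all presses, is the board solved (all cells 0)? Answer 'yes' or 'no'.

Answer: no

Derivation:
After press 1 at (1,2):
1 0 1
1 0 0
0 1 1

After press 2 at (1,0):
0 0 1
0 1 0
1 1 1

After press 3 at (2,2):
0 0 1
0 1 1
1 0 0

Lights still on: 4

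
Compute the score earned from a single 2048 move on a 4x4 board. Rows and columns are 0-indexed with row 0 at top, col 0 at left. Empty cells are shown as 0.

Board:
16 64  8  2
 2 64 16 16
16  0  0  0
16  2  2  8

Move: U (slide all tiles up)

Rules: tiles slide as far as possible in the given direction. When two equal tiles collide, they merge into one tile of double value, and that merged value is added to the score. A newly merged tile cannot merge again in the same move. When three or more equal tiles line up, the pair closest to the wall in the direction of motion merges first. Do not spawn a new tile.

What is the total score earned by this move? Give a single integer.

Answer: 160

Derivation:
Slide up:
col 0: [16, 2, 16, 16] -> [16, 2, 32, 0]  score +32 (running 32)
col 1: [64, 64, 0, 2] -> [128, 2, 0, 0]  score +128 (running 160)
col 2: [8, 16, 0, 2] -> [8, 16, 2, 0]  score +0 (running 160)
col 3: [2, 16, 0, 8] -> [2, 16, 8, 0]  score +0 (running 160)
Board after move:
 16 128   8   2
  2   2  16  16
 32   0   2   8
  0   0   0   0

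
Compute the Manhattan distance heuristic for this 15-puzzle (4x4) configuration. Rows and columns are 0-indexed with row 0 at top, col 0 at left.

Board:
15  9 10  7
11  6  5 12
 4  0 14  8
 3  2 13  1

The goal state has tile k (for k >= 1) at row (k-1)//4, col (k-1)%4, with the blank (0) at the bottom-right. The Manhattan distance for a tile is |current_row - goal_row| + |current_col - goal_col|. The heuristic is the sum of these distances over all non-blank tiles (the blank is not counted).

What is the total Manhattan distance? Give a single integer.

Tile 15: at (0,0), goal (3,2), distance |0-3|+|0-2| = 5
Tile 9: at (0,1), goal (2,0), distance |0-2|+|1-0| = 3
Tile 10: at (0,2), goal (2,1), distance |0-2|+|2-1| = 3
Tile 7: at (0,3), goal (1,2), distance |0-1|+|3-2| = 2
Tile 11: at (1,0), goal (2,2), distance |1-2|+|0-2| = 3
Tile 6: at (1,1), goal (1,1), distance |1-1|+|1-1| = 0
Tile 5: at (1,2), goal (1,0), distance |1-1|+|2-0| = 2
Tile 12: at (1,3), goal (2,3), distance |1-2|+|3-3| = 1
Tile 4: at (2,0), goal (0,3), distance |2-0|+|0-3| = 5
Tile 14: at (2,2), goal (3,1), distance |2-3|+|2-1| = 2
Tile 8: at (2,3), goal (1,3), distance |2-1|+|3-3| = 1
Tile 3: at (3,0), goal (0,2), distance |3-0|+|0-2| = 5
Tile 2: at (3,1), goal (0,1), distance |3-0|+|1-1| = 3
Tile 13: at (3,2), goal (3,0), distance |3-3|+|2-0| = 2
Tile 1: at (3,3), goal (0,0), distance |3-0|+|3-0| = 6
Sum: 5 + 3 + 3 + 2 + 3 + 0 + 2 + 1 + 5 + 2 + 1 + 5 + 3 + 2 + 6 = 43

Answer: 43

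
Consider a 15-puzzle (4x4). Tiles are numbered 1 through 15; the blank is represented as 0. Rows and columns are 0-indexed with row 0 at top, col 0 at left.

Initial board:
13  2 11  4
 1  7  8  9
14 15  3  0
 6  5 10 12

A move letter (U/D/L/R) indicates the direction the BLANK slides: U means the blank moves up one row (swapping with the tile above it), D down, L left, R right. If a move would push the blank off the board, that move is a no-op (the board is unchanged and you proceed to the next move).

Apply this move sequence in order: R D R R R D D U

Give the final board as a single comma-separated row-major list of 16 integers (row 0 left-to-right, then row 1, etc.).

Answer: 13, 2, 11, 4, 1, 7, 8, 9, 14, 15, 3, 0, 6, 5, 10, 12

Derivation:
After move 1 (R):
13  2 11  4
 1  7  8  9
14 15  3  0
 6  5 10 12

After move 2 (D):
13  2 11  4
 1  7  8  9
14 15  3 12
 6  5 10  0

After move 3 (R):
13  2 11  4
 1  7  8  9
14 15  3 12
 6  5 10  0

After move 4 (R):
13  2 11  4
 1  7  8  9
14 15  3 12
 6  5 10  0

After move 5 (R):
13  2 11  4
 1  7  8  9
14 15  3 12
 6  5 10  0

After move 6 (D):
13  2 11  4
 1  7  8  9
14 15  3 12
 6  5 10  0

After move 7 (D):
13  2 11  4
 1  7  8  9
14 15  3 12
 6  5 10  0

After move 8 (U):
13  2 11  4
 1  7  8  9
14 15  3  0
 6  5 10 12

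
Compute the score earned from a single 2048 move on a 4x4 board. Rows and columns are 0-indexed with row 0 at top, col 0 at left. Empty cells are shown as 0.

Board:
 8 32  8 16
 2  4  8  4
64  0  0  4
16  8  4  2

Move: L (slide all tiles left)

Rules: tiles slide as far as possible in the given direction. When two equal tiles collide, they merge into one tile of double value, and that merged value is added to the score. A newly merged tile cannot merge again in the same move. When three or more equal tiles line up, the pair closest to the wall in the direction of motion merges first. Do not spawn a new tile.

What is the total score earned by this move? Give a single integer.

Answer: 0

Derivation:
Slide left:
row 0: [8, 32, 8, 16] -> [8, 32, 8, 16]  score +0 (running 0)
row 1: [2, 4, 8, 4] -> [2, 4, 8, 4]  score +0 (running 0)
row 2: [64, 0, 0, 4] -> [64, 4, 0, 0]  score +0 (running 0)
row 3: [16, 8, 4, 2] -> [16, 8, 4, 2]  score +0 (running 0)
Board after move:
 8 32  8 16
 2  4  8  4
64  4  0  0
16  8  4  2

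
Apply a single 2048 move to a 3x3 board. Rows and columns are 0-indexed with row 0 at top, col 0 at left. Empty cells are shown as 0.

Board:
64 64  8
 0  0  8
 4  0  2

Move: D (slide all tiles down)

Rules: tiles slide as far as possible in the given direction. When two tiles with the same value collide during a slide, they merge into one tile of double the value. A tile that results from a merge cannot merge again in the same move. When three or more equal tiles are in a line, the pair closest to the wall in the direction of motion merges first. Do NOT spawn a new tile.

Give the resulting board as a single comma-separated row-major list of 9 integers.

Slide down:
col 0: [64, 0, 4] -> [0, 64, 4]
col 1: [64, 0, 0] -> [0, 0, 64]
col 2: [8, 8, 2] -> [0, 16, 2]

Answer: 0, 0, 0, 64, 0, 16, 4, 64, 2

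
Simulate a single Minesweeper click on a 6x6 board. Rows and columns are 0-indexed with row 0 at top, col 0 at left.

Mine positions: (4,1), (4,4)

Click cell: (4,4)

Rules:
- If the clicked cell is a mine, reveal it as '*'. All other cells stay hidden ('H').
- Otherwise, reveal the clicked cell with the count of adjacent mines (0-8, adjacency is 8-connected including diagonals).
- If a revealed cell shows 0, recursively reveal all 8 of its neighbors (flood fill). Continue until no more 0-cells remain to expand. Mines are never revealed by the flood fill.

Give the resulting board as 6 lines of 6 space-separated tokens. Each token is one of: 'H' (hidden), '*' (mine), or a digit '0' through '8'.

H H H H H H
H H H H H H
H H H H H H
H H H H H H
H H H H * H
H H H H H H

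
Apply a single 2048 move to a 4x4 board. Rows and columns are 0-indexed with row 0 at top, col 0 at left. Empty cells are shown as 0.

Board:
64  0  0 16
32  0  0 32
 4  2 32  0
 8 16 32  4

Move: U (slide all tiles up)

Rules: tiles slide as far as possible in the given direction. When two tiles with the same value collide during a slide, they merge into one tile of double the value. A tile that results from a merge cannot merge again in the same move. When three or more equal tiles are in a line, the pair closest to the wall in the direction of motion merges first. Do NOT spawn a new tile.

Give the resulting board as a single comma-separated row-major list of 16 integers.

Slide up:
col 0: [64, 32, 4, 8] -> [64, 32, 4, 8]
col 1: [0, 0, 2, 16] -> [2, 16, 0, 0]
col 2: [0, 0, 32, 32] -> [64, 0, 0, 0]
col 3: [16, 32, 0, 4] -> [16, 32, 4, 0]

Answer: 64, 2, 64, 16, 32, 16, 0, 32, 4, 0, 0, 4, 8, 0, 0, 0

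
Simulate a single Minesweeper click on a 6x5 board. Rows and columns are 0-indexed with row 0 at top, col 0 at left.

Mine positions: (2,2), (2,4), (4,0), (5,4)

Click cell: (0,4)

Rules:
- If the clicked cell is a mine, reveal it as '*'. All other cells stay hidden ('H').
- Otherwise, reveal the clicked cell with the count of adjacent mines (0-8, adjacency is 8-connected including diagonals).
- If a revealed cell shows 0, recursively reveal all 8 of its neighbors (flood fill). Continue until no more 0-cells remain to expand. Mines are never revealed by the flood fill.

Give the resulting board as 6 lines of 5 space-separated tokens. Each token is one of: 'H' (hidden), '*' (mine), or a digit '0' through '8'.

0 0 0 0 0
0 1 1 2 1
0 1 H H H
1 2 H H H
H H H H H
H H H H H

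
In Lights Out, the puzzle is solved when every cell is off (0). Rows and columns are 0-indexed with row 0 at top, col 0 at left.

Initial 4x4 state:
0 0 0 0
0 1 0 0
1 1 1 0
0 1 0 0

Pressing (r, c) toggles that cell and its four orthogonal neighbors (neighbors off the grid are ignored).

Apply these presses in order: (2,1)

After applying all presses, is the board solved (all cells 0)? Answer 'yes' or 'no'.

Answer: yes

Derivation:
After press 1 at (2,1):
0 0 0 0
0 0 0 0
0 0 0 0
0 0 0 0

Lights still on: 0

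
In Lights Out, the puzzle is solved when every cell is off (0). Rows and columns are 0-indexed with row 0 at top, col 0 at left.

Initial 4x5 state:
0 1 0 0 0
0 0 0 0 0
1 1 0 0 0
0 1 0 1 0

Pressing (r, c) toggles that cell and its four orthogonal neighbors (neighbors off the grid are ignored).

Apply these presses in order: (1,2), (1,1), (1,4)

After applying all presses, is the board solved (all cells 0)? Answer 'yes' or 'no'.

After press 1 at (1,2):
0 1 1 0 0
0 1 1 1 0
1 1 1 0 0
0 1 0 1 0

After press 2 at (1,1):
0 0 1 0 0
1 0 0 1 0
1 0 1 0 0
0 1 0 1 0

After press 3 at (1,4):
0 0 1 0 1
1 0 0 0 1
1 0 1 0 1
0 1 0 1 0

Lights still on: 9

Answer: no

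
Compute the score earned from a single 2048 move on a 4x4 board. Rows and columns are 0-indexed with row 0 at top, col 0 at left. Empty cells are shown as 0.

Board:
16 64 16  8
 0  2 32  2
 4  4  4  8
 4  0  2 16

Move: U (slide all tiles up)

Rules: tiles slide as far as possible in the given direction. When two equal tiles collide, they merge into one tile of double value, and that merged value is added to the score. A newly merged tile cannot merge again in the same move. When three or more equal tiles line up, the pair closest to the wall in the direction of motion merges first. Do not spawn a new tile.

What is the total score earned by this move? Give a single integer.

Slide up:
col 0: [16, 0, 4, 4] -> [16, 8, 0, 0]  score +8 (running 8)
col 1: [64, 2, 4, 0] -> [64, 2, 4, 0]  score +0 (running 8)
col 2: [16, 32, 4, 2] -> [16, 32, 4, 2]  score +0 (running 8)
col 3: [8, 2, 8, 16] -> [8, 2, 8, 16]  score +0 (running 8)
Board after move:
16 64 16  8
 8  2 32  2
 0  4  4  8
 0  0  2 16

Answer: 8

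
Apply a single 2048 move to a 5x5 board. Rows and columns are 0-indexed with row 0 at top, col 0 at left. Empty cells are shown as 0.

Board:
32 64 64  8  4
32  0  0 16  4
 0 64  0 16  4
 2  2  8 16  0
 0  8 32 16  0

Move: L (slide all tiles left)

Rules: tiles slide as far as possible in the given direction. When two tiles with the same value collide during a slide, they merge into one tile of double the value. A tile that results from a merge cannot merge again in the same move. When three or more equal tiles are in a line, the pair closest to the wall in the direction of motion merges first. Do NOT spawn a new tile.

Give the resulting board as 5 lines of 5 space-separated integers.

Answer:  32 128   8   4   0
 32  16   4   0   0
 64  16   4   0   0
  4   8  16   0   0
  8  32  16   0   0

Derivation:
Slide left:
row 0: [32, 64, 64, 8, 4] -> [32, 128, 8, 4, 0]
row 1: [32, 0, 0, 16, 4] -> [32, 16, 4, 0, 0]
row 2: [0, 64, 0, 16, 4] -> [64, 16, 4, 0, 0]
row 3: [2, 2, 8, 16, 0] -> [4, 8, 16, 0, 0]
row 4: [0, 8, 32, 16, 0] -> [8, 32, 16, 0, 0]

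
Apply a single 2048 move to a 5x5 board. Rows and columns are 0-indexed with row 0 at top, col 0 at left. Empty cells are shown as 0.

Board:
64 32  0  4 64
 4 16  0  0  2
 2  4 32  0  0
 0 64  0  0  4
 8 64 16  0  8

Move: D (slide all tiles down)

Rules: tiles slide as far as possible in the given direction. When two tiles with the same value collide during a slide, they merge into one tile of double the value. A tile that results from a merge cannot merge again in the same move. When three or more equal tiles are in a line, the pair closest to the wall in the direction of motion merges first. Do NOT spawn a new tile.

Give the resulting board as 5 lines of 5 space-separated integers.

Answer:   0   0   0   0   0
 64  32   0   0  64
  4  16   0   0   2
  2   4  32   0   4
  8 128  16   4   8

Derivation:
Slide down:
col 0: [64, 4, 2, 0, 8] -> [0, 64, 4, 2, 8]
col 1: [32, 16, 4, 64, 64] -> [0, 32, 16, 4, 128]
col 2: [0, 0, 32, 0, 16] -> [0, 0, 0, 32, 16]
col 3: [4, 0, 0, 0, 0] -> [0, 0, 0, 0, 4]
col 4: [64, 2, 0, 4, 8] -> [0, 64, 2, 4, 8]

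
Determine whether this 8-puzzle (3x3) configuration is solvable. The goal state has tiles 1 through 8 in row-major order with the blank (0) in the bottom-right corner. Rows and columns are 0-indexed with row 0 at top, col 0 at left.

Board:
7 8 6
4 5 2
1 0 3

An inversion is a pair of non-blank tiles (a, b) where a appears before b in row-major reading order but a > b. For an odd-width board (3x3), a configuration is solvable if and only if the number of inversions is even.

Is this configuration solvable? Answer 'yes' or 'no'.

Answer: yes

Derivation:
Inversions (pairs i<j in row-major order where tile[i] > tile[j] > 0): 24
24 is even, so the puzzle is solvable.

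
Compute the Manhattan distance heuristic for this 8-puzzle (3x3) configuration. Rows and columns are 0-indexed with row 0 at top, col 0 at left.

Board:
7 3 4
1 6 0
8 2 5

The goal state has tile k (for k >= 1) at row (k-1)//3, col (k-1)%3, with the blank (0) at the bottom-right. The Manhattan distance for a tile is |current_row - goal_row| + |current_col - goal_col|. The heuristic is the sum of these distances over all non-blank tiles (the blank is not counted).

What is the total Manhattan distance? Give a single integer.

Tile 7: (0,0)->(2,0) = 2
Tile 3: (0,1)->(0,2) = 1
Tile 4: (0,2)->(1,0) = 3
Tile 1: (1,0)->(0,0) = 1
Tile 6: (1,1)->(1,2) = 1
Tile 8: (2,0)->(2,1) = 1
Tile 2: (2,1)->(0,1) = 2
Tile 5: (2,2)->(1,1) = 2
Sum: 2 + 1 + 3 + 1 + 1 + 1 + 2 + 2 = 13

Answer: 13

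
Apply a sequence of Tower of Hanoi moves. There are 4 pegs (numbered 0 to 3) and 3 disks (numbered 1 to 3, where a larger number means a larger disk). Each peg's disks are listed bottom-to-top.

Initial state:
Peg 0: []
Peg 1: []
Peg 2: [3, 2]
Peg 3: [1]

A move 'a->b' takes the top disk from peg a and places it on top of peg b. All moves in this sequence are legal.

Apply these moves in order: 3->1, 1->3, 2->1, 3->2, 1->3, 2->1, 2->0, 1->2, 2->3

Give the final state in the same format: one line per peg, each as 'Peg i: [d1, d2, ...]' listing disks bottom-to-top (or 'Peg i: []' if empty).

Answer: Peg 0: [3]
Peg 1: []
Peg 2: []
Peg 3: [2, 1]

Derivation:
After move 1 (3->1):
Peg 0: []
Peg 1: [1]
Peg 2: [3, 2]
Peg 3: []

After move 2 (1->3):
Peg 0: []
Peg 1: []
Peg 2: [3, 2]
Peg 3: [1]

After move 3 (2->1):
Peg 0: []
Peg 1: [2]
Peg 2: [3]
Peg 3: [1]

After move 4 (3->2):
Peg 0: []
Peg 1: [2]
Peg 2: [3, 1]
Peg 3: []

After move 5 (1->3):
Peg 0: []
Peg 1: []
Peg 2: [3, 1]
Peg 3: [2]

After move 6 (2->1):
Peg 0: []
Peg 1: [1]
Peg 2: [3]
Peg 3: [2]

After move 7 (2->0):
Peg 0: [3]
Peg 1: [1]
Peg 2: []
Peg 3: [2]

After move 8 (1->2):
Peg 0: [3]
Peg 1: []
Peg 2: [1]
Peg 3: [2]

After move 9 (2->3):
Peg 0: [3]
Peg 1: []
Peg 2: []
Peg 3: [2, 1]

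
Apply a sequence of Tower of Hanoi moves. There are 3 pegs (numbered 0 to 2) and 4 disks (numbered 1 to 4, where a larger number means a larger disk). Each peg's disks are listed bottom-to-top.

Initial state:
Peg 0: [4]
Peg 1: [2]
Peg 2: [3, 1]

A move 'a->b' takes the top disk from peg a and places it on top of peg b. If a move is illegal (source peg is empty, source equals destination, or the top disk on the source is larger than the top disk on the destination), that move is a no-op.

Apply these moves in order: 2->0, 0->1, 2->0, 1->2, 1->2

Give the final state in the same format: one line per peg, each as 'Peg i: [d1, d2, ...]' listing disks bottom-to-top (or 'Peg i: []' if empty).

After move 1 (2->0):
Peg 0: [4, 1]
Peg 1: [2]
Peg 2: [3]

After move 2 (0->1):
Peg 0: [4]
Peg 1: [2, 1]
Peg 2: [3]

After move 3 (2->0):
Peg 0: [4, 3]
Peg 1: [2, 1]
Peg 2: []

After move 4 (1->2):
Peg 0: [4, 3]
Peg 1: [2]
Peg 2: [1]

After move 5 (1->2):
Peg 0: [4, 3]
Peg 1: [2]
Peg 2: [1]

Answer: Peg 0: [4, 3]
Peg 1: [2]
Peg 2: [1]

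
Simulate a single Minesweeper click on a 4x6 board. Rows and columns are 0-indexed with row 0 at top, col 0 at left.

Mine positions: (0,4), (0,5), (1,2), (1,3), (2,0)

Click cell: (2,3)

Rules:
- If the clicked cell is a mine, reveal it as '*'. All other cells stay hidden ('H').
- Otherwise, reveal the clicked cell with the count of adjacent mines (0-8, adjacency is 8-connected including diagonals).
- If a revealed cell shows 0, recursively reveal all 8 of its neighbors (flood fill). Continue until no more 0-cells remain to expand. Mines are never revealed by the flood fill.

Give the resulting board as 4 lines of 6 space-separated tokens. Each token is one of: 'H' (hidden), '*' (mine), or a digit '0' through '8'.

H H H H H H
H H H H H H
H H H 2 H H
H H H H H H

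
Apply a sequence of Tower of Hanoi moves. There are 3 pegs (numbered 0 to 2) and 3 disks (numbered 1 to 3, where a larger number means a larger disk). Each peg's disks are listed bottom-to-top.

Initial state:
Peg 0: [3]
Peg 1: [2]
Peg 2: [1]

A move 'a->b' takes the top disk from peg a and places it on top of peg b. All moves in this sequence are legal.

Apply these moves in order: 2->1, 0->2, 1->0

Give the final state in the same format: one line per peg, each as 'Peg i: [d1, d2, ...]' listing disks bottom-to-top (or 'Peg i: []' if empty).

Answer: Peg 0: [1]
Peg 1: [2]
Peg 2: [3]

Derivation:
After move 1 (2->1):
Peg 0: [3]
Peg 1: [2, 1]
Peg 2: []

After move 2 (0->2):
Peg 0: []
Peg 1: [2, 1]
Peg 2: [3]

After move 3 (1->0):
Peg 0: [1]
Peg 1: [2]
Peg 2: [3]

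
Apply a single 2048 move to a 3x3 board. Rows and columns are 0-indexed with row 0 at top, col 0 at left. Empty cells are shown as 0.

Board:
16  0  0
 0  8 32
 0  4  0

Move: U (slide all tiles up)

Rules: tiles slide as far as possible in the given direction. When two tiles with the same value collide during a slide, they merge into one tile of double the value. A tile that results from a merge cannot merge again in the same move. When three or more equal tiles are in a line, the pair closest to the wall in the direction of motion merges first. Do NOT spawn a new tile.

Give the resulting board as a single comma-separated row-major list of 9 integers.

Slide up:
col 0: [16, 0, 0] -> [16, 0, 0]
col 1: [0, 8, 4] -> [8, 4, 0]
col 2: [0, 32, 0] -> [32, 0, 0]

Answer: 16, 8, 32, 0, 4, 0, 0, 0, 0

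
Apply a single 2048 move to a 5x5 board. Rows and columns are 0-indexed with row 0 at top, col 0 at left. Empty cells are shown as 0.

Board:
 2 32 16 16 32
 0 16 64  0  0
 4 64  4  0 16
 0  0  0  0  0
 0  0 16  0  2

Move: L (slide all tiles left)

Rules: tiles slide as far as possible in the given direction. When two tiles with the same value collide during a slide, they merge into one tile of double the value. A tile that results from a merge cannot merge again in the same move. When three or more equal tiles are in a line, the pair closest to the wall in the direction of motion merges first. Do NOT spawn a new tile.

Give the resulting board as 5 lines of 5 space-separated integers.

Slide left:
row 0: [2, 32, 16, 16, 32] -> [2, 32, 32, 32, 0]
row 1: [0, 16, 64, 0, 0] -> [16, 64, 0, 0, 0]
row 2: [4, 64, 4, 0, 16] -> [4, 64, 4, 16, 0]
row 3: [0, 0, 0, 0, 0] -> [0, 0, 0, 0, 0]
row 4: [0, 0, 16, 0, 2] -> [16, 2, 0, 0, 0]

Answer:  2 32 32 32  0
16 64  0  0  0
 4 64  4 16  0
 0  0  0  0  0
16  2  0  0  0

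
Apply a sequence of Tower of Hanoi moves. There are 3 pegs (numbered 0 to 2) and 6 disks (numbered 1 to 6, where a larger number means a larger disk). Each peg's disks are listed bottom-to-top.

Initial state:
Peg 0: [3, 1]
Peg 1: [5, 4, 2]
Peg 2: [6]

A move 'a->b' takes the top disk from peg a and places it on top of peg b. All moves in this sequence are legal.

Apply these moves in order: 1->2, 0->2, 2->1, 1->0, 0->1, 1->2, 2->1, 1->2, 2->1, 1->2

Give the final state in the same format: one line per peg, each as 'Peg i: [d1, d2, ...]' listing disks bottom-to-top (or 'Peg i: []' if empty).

Answer: Peg 0: [3]
Peg 1: [5, 4]
Peg 2: [6, 2, 1]

Derivation:
After move 1 (1->2):
Peg 0: [3, 1]
Peg 1: [5, 4]
Peg 2: [6, 2]

After move 2 (0->2):
Peg 0: [3]
Peg 1: [5, 4]
Peg 2: [6, 2, 1]

After move 3 (2->1):
Peg 0: [3]
Peg 1: [5, 4, 1]
Peg 2: [6, 2]

After move 4 (1->0):
Peg 0: [3, 1]
Peg 1: [5, 4]
Peg 2: [6, 2]

After move 5 (0->1):
Peg 0: [3]
Peg 1: [5, 4, 1]
Peg 2: [6, 2]

After move 6 (1->2):
Peg 0: [3]
Peg 1: [5, 4]
Peg 2: [6, 2, 1]

After move 7 (2->1):
Peg 0: [3]
Peg 1: [5, 4, 1]
Peg 2: [6, 2]

After move 8 (1->2):
Peg 0: [3]
Peg 1: [5, 4]
Peg 2: [6, 2, 1]

After move 9 (2->1):
Peg 0: [3]
Peg 1: [5, 4, 1]
Peg 2: [6, 2]

After move 10 (1->2):
Peg 0: [3]
Peg 1: [5, 4]
Peg 2: [6, 2, 1]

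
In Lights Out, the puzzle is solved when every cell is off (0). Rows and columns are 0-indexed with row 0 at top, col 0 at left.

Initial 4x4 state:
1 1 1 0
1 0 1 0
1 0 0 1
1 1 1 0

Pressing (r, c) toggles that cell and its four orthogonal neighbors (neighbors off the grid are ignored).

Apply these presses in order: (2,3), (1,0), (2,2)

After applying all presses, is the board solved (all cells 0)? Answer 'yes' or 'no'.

After press 1 at (2,3):
1 1 1 0
1 0 1 1
1 0 1 0
1 1 1 1

After press 2 at (1,0):
0 1 1 0
0 1 1 1
0 0 1 0
1 1 1 1

After press 3 at (2,2):
0 1 1 0
0 1 0 1
0 1 0 1
1 1 0 1

Lights still on: 9

Answer: no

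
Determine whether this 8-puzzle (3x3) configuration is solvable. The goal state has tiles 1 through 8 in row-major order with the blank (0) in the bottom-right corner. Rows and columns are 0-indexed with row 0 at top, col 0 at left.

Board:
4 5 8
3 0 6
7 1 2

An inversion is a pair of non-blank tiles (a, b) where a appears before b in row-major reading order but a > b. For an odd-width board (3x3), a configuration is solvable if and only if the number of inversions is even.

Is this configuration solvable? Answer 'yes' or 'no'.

Answer: no

Derivation:
Inversions (pairs i<j in row-major order where tile[i] > tile[j] > 0): 17
17 is odd, so the puzzle is not solvable.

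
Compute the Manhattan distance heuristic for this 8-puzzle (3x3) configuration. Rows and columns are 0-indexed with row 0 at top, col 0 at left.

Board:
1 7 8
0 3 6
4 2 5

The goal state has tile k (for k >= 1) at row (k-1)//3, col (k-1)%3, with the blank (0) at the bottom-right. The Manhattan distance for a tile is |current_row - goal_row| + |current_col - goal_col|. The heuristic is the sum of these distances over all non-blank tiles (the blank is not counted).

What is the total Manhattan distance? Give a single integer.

Tile 1: (0,0)->(0,0) = 0
Tile 7: (0,1)->(2,0) = 3
Tile 8: (0,2)->(2,1) = 3
Tile 3: (1,1)->(0,2) = 2
Tile 6: (1,2)->(1,2) = 0
Tile 4: (2,0)->(1,0) = 1
Tile 2: (2,1)->(0,1) = 2
Tile 5: (2,2)->(1,1) = 2
Sum: 0 + 3 + 3 + 2 + 0 + 1 + 2 + 2 = 13

Answer: 13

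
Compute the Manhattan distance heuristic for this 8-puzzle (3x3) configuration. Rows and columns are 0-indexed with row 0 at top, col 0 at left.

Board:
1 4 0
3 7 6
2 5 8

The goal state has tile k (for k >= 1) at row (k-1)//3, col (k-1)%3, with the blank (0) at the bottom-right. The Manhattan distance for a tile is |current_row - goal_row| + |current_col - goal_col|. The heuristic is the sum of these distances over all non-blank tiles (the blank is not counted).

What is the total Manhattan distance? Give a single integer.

Answer: 12

Derivation:
Tile 1: (0,0)->(0,0) = 0
Tile 4: (0,1)->(1,0) = 2
Tile 3: (1,0)->(0,2) = 3
Tile 7: (1,1)->(2,0) = 2
Tile 6: (1,2)->(1,2) = 0
Tile 2: (2,0)->(0,1) = 3
Tile 5: (2,1)->(1,1) = 1
Tile 8: (2,2)->(2,1) = 1
Sum: 0 + 2 + 3 + 2 + 0 + 3 + 1 + 1 = 12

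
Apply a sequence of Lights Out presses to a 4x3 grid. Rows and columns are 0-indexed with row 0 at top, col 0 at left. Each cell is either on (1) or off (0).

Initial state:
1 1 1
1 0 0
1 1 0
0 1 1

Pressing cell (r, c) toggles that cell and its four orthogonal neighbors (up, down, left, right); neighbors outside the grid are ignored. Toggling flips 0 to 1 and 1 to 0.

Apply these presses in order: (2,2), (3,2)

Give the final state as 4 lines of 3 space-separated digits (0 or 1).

After press 1 at (2,2):
1 1 1
1 0 1
1 0 1
0 1 0

After press 2 at (3,2):
1 1 1
1 0 1
1 0 0
0 0 1

Answer: 1 1 1
1 0 1
1 0 0
0 0 1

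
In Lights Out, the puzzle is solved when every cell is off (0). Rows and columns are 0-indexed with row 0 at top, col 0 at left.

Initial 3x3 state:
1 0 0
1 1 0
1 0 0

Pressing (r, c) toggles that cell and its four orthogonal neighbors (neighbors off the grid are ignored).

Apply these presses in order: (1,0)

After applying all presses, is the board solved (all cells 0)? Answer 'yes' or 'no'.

After press 1 at (1,0):
0 0 0
0 0 0
0 0 0

Lights still on: 0

Answer: yes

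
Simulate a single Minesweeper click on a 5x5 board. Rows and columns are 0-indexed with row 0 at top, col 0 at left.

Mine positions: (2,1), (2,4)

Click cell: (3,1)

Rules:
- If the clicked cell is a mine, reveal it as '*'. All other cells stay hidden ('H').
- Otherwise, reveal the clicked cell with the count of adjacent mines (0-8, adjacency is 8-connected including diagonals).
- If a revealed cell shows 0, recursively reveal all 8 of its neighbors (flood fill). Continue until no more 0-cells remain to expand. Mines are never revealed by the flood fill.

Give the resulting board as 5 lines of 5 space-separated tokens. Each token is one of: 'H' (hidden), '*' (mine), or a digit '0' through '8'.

H H H H H
H H H H H
H H H H H
H 1 H H H
H H H H H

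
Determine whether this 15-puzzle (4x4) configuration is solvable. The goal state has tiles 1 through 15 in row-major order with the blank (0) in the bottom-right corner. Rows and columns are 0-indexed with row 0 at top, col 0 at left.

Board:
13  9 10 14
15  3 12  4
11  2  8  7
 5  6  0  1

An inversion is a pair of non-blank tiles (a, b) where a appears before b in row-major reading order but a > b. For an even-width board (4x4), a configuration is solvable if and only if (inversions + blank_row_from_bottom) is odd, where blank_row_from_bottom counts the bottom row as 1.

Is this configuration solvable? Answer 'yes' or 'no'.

Inversions: 76
Blank is in row 3 (0-indexed from top), which is row 1 counting from the bottom (bottom = 1).
76 + 1 = 77, which is odd, so the puzzle is solvable.

Answer: yes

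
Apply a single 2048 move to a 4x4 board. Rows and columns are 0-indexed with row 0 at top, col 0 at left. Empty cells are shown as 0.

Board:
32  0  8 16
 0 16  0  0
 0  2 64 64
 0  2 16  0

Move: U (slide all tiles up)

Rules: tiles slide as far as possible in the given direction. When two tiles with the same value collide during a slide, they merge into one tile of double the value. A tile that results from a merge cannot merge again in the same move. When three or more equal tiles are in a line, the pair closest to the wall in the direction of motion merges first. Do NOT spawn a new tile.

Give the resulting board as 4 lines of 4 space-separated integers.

Slide up:
col 0: [32, 0, 0, 0] -> [32, 0, 0, 0]
col 1: [0, 16, 2, 2] -> [16, 4, 0, 0]
col 2: [8, 0, 64, 16] -> [8, 64, 16, 0]
col 3: [16, 0, 64, 0] -> [16, 64, 0, 0]

Answer: 32 16  8 16
 0  4 64 64
 0  0 16  0
 0  0  0  0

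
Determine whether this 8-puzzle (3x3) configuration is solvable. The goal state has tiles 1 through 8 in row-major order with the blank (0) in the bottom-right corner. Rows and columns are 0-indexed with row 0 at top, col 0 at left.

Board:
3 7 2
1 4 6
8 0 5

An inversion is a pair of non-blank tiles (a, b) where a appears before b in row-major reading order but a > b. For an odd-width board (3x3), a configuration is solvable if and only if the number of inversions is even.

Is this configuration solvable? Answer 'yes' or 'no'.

Answer: yes

Derivation:
Inversions (pairs i<j in row-major order where tile[i] > tile[j] > 0): 10
10 is even, so the puzzle is solvable.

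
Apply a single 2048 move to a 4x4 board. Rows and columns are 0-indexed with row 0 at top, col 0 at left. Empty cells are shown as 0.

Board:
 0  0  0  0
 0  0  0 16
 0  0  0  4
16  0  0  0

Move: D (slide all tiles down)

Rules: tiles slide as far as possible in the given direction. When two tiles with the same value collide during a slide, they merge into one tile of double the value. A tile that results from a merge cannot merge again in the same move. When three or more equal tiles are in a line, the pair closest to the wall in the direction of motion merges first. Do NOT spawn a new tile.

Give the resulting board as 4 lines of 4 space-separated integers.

Answer:  0  0  0  0
 0  0  0  0
 0  0  0 16
16  0  0  4

Derivation:
Slide down:
col 0: [0, 0, 0, 16] -> [0, 0, 0, 16]
col 1: [0, 0, 0, 0] -> [0, 0, 0, 0]
col 2: [0, 0, 0, 0] -> [0, 0, 0, 0]
col 3: [0, 16, 4, 0] -> [0, 0, 16, 4]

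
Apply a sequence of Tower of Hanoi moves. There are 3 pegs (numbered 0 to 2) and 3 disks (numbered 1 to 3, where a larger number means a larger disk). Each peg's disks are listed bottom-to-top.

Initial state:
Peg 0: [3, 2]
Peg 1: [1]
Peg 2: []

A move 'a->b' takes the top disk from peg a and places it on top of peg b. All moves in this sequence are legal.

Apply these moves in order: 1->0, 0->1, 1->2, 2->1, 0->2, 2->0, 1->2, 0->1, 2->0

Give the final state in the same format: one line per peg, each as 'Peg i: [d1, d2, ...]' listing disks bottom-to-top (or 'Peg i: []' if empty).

Answer: Peg 0: [3, 1]
Peg 1: [2]
Peg 2: []

Derivation:
After move 1 (1->0):
Peg 0: [3, 2, 1]
Peg 1: []
Peg 2: []

After move 2 (0->1):
Peg 0: [3, 2]
Peg 1: [1]
Peg 2: []

After move 3 (1->2):
Peg 0: [3, 2]
Peg 1: []
Peg 2: [1]

After move 4 (2->1):
Peg 0: [3, 2]
Peg 1: [1]
Peg 2: []

After move 5 (0->2):
Peg 0: [3]
Peg 1: [1]
Peg 2: [2]

After move 6 (2->0):
Peg 0: [3, 2]
Peg 1: [1]
Peg 2: []

After move 7 (1->2):
Peg 0: [3, 2]
Peg 1: []
Peg 2: [1]

After move 8 (0->1):
Peg 0: [3]
Peg 1: [2]
Peg 2: [1]

After move 9 (2->0):
Peg 0: [3, 1]
Peg 1: [2]
Peg 2: []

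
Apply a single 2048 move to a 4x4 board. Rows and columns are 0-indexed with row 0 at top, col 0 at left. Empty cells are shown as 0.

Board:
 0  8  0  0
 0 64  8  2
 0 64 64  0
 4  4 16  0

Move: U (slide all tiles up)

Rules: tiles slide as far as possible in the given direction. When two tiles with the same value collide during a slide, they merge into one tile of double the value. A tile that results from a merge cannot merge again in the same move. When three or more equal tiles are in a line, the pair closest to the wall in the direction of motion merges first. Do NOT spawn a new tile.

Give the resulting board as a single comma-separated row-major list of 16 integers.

Slide up:
col 0: [0, 0, 0, 4] -> [4, 0, 0, 0]
col 1: [8, 64, 64, 4] -> [8, 128, 4, 0]
col 2: [0, 8, 64, 16] -> [8, 64, 16, 0]
col 3: [0, 2, 0, 0] -> [2, 0, 0, 0]

Answer: 4, 8, 8, 2, 0, 128, 64, 0, 0, 4, 16, 0, 0, 0, 0, 0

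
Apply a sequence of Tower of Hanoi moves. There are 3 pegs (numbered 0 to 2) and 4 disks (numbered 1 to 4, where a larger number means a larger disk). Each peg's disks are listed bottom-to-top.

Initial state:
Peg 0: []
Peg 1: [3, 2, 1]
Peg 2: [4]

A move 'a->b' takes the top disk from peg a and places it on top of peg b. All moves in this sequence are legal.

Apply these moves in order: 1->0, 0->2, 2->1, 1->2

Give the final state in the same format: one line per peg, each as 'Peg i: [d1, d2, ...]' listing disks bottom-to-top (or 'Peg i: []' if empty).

After move 1 (1->0):
Peg 0: [1]
Peg 1: [3, 2]
Peg 2: [4]

After move 2 (0->2):
Peg 0: []
Peg 1: [3, 2]
Peg 2: [4, 1]

After move 3 (2->1):
Peg 0: []
Peg 1: [3, 2, 1]
Peg 2: [4]

After move 4 (1->2):
Peg 0: []
Peg 1: [3, 2]
Peg 2: [4, 1]

Answer: Peg 0: []
Peg 1: [3, 2]
Peg 2: [4, 1]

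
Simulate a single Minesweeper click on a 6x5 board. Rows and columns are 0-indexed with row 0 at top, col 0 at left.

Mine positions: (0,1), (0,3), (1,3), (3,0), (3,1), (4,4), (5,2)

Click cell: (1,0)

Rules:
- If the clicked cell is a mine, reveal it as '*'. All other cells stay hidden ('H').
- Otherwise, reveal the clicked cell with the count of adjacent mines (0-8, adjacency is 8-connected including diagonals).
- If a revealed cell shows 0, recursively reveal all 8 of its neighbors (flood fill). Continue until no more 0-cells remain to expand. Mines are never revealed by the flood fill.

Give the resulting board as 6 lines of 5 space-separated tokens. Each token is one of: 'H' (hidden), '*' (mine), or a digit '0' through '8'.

H H H H H
1 H H H H
H H H H H
H H H H H
H H H H H
H H H H H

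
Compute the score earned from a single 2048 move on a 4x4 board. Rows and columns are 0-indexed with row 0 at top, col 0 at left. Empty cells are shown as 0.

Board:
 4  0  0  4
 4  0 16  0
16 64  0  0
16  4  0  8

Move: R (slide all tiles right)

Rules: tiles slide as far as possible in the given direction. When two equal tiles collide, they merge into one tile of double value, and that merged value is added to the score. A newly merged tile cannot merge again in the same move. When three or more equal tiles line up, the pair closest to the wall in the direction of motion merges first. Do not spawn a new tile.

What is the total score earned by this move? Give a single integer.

Slide right:
row 0: [4, 0, 0, 4] -> [0, 0, 0, 8]  score +8 (running 8)
row 1: [4, 0, 16, 0] -> [0, 0, 4, 16]  score +0 (running 8)
row 2: [16, 64, 0, 0] -> [0, 0, 16, 64]  score +0 (running 8)
row 3: [16, 4, 0, 8] -> [0, 16, 4, 8]  score +0 (running 8)
Board after move:
 0  0  0  8
 0  0  4 16
 0  0 16 64
 0 16  4  8

Answer: 8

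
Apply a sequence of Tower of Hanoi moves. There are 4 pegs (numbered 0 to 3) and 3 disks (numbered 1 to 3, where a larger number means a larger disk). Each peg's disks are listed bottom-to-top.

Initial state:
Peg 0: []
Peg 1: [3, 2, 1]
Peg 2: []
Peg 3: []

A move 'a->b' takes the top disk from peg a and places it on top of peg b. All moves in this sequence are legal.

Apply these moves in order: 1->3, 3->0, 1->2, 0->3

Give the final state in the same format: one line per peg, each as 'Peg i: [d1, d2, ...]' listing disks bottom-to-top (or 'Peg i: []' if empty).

Answer: Peg 0: []
Peg 1: [3]
Peg 2: [2]
Peg 3: [1]

Derivation:
After move 1 (1->3):
Peg 0: []
Peg 1: [3, 2]
Peg 2: []
Peg 3: [1]

After move 2 (3->0):
Peg 0: [1]
Peg 1: [3, 2]
Peg 2: []
Peg 3: []

After move 3 (1->2):
Peg 0: [1]
Peg 1: [3]
Peg 2: [2]
Peg 3: []

After move 4 (0->3):
Peg 0: []
Peg 1: [3]
Peg 2: [2]
Peg 3: [1]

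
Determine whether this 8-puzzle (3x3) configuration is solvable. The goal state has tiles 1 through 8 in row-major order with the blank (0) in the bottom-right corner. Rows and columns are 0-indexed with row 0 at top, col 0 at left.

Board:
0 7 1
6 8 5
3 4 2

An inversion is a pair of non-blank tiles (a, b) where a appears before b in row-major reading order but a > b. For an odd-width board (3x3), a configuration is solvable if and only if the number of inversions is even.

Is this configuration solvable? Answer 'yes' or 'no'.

Inversions (pairs i<j in row-major order where tile[i] > tile[j] > 0): 19
19 is odd, so the puzzle is not solvable.

Answer: no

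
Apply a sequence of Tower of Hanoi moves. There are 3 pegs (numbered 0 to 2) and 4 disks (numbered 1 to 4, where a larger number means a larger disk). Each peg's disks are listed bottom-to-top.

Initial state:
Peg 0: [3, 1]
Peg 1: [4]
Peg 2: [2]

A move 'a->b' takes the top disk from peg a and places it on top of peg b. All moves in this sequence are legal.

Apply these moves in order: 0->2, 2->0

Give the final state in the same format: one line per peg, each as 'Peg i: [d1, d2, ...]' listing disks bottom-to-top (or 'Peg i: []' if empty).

After move 1 (0->2):
Peg 0: [3]
Peg 1: [4]
Peg 2: [2, 1]

After move 2 (2->0):
Peg 0: [3, 1]
Peg 1: [4]
Peg 2: [2]

Answer: Peg 0: [3, 1]
Peg 1: [4]
Peg 2: [2]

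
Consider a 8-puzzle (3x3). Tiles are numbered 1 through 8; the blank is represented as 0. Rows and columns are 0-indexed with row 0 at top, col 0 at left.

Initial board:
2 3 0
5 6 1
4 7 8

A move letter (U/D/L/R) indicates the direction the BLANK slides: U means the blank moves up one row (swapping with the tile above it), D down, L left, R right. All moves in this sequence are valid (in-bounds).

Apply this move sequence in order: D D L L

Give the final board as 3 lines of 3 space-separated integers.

After move 1 (D):
2 3 1
5 6 0
4 7 8

After move 2 (D):
2 3 1
5 6 8
4 7 0

After move 3 (L):
2 3 1
5 6 8
4 0 7

After move 4 (L):
2 3 1
5 6 8
0 4 7

Answer: 2 3 1
5 6 8
0 4 7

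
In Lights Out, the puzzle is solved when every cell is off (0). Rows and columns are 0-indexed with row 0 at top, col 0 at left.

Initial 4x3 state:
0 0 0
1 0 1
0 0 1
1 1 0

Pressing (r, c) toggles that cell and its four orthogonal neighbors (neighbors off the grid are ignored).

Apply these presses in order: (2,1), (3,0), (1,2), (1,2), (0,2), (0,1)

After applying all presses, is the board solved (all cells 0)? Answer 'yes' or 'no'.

Answer: no

Derivation:
After press 1 at (2,1):
0 0 0
1 1 1
1 1 0
1 0 0

After press 2 at (3,0):
0 0 0
1 1 1
0 1 0
0 1 0

After press 3 at (1,2):
0 0 1
1 0 0
0 1 1
0 1 0

After press 4 at (1,2):
0 0 0
1 1 1
0 1 0
0 1 0

After press 5 at (0,2):
0 1 1
1 1 0
0 1 0
0 1 0

After press 6 at (0,1):
1 0 0
1 0 0
0 1 0
0 1 0

Lights still on: 4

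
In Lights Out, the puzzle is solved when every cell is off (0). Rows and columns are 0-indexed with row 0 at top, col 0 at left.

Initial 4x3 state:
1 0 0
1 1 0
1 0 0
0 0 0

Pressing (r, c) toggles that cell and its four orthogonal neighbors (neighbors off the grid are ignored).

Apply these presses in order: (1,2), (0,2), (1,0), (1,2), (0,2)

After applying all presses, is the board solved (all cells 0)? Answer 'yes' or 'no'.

After press 1 at (1,2):
1 0 1
1 0 1
1 0 1
0 0 0

After press 2 at (0,2):
1 1 0
1 0 0
1 0 1
0 0 0

After press 3 at (1,0):
0 1 0
0 1 0
0 0 1
0 0 0

After press 4 at (1,2):
0 1 1
0 0 1
0 0 0
0 0 0

After press 5 at (0,2):
0 0 0
0 0 0
0 0 0
0 0 0

Lights still on: 0

Answer: yes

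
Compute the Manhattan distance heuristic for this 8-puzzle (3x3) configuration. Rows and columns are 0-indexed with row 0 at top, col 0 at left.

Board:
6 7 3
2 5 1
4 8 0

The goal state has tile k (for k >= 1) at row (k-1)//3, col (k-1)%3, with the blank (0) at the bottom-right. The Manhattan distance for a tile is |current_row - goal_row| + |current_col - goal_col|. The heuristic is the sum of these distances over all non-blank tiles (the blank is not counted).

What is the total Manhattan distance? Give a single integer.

Tile 6: (0,0)->(1,2) = 3
Tile 7: (0,1)->(2,0) = 3
Tile 3: (0,2)->(0,2) = 0
Tile 2: (1,0)->(0,1) = 2
Tile 5: (1,1)->(1,1) = 0
Tile 1: (1,2)->(0,0) = 3
Tile 4: (2,0)->(1,0) = 1
Tile 8: (2,1)->(2,1) = 0
Sum: 3 + 3 + 0 + 2 + 0 + 3 + 1 + 0 = 12

Answer: 12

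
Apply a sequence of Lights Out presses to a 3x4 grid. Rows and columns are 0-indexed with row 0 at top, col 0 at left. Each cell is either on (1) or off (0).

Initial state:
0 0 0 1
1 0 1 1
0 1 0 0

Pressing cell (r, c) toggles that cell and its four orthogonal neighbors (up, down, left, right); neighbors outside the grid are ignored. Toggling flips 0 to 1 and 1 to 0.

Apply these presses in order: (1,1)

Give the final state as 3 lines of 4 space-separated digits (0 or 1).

After press 1 at (1,1):
0 1 0 1
0 1 0 1
0 0 0 0

Answer: 0 1 0 1
0 1 0 1
0 0 0 0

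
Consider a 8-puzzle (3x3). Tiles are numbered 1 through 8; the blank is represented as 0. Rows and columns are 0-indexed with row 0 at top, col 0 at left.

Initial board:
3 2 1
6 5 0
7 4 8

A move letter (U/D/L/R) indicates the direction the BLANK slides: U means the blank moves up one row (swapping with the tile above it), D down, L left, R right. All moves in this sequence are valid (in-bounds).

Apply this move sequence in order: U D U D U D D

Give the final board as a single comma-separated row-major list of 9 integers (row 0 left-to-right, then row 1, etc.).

After move 1 (U):
3 2 0
6 5 1
7 4 8

After move 2 (D):
3 2 1
6 5 0
7 4 8

After move 3 (U):
3 2 0
6 5 1
7 4 8

After move 4 (D):
3 2 1
6 5 0
7 4 8

After move 5 (U):
3 2 0
6 5 1
7 4 8

After move 6 (D):
3 2 1
6 5 0
7 4 8

After move 7 (D):
3 2 1
6 5 8
7 4 0

Answer: 3, 2, 1, 6, 5, 8, 7, 4, 0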